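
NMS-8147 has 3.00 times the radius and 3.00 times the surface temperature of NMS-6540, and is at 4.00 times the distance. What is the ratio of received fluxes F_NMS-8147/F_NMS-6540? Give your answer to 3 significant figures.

L_NMS-8147/L_NMS-6540 = (R_NMS-8147/R_NMS-6540)²(T_NMS-8147/T_NMS-6540)⁴ = (3.00)² × (3.00)⁴ = 729.0.
F_NMS-8147/F_NMS-6540 = (L_NMS-8147/L_NMS-6540)/(d_NMS-8147/d_NMS-6540)² = 729.0 / (4.00)² = 45.56.

45.6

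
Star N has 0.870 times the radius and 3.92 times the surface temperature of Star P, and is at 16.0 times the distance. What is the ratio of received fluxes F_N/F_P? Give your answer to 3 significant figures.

0.698

L_N/L_P = (R_N/R_P)²(T_N/T_P)⁴ = (0.870)² × (3.92)⁴ = 178.7.
F_N/F_P = (L_N/L_P)/(d_N/d_P)² = 178.7 / (16.0)² = 0.6981.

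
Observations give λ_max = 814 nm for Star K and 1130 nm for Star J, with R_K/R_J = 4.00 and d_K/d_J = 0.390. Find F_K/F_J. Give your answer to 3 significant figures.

Wien's law: T_K/T_J = λ_J/λ_K = 1130/814 = 1.388.
L_K/L_J = (R_K/R_J)²(T_K/T_J)⁴ = (4.00)²(1.388)⁴ = 59.42.
F_K/F_J = (L_K/L_J)/(d_K/d_J)² = 59.42/(0.390)² = 390.7.

391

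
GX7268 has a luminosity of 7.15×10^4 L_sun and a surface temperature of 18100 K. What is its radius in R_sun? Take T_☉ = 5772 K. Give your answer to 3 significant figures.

R/R_☉ = √(L/L_☉) / (T/T_☉)² = √(7.15×10^4) / (3.136)²
       = 267.4 / 9.833 = 27.19.

27.2 R_sun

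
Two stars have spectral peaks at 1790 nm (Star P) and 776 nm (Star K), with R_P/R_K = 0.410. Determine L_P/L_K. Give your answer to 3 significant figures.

Wien's law gives T ∝ 1/λ_max, so T_P/T_K = λ_K/λ_P = 776/1790 = 0.4335.
Then L ∝ R²T⁴ gives L_P/L_K = (0.410)² × (0.4335)⁴ = 0.1681 × 0.03532 = 0.005937.

0.00594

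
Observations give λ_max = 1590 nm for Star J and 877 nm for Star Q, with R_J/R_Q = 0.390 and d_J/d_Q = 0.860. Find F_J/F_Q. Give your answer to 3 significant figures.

Wien's law: T_J/T_Q = λ_Q/λ_J = 877/1590 = 0.5516.
L_J/L_Q = (R_J/R_Q)²(T_J/T_Q)⁴ = (0.390)²(0.5516)⁴ = 0.01408.
F_J/F_Q = (L_J/L_Q)/(d_J/d_Q)² = 0.01408/(0.860)² = 0.01903.

0.0190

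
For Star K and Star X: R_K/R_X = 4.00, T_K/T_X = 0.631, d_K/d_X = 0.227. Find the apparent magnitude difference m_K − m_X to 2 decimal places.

-4.23

L_K/L_X = (4.00)²(0.631)⁴ = 2.537.
F_K/F_X = (L_K/L_X)/(d_K/d_X)² = 2.537/0.05153 = 49.22.
m_K − m_X = −2.5 log₁₀(49.22) = -4.23.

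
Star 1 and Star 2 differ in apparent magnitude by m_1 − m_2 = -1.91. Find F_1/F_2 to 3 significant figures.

5.81

F_1/F_2 = 10^(−(m_1 − m_2)/2.5) = 10^(1.91/2.5) = 10^0.764 = 5.808.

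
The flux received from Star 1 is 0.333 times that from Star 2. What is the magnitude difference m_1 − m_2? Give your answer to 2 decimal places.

m_1 − m_2 = −2.5 log₁₀(F_1/F_2) = −2.5 log₁₀(0.333) = −2.5 × (-0.478) = 1.194.

1.19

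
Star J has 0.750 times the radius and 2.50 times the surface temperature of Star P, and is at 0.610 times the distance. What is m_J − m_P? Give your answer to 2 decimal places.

-4.43

L_J/L_P = (0.750)²(2.50)⁴ = 21.97.
F_J/F_P = (L_J/L_P)/(d_J/d_P)² = 21.97/0.3721 = 59.05.
m_J − m_P = −2.5 log₁₀(59.05) = -4.43.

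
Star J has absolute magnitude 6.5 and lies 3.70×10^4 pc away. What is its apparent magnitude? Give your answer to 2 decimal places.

m = M + 5 log₁₀(d/10 pc) = 6.5 + 5 log₁₀(3.70×10^4/10)
  = 6.5 + 5 × 3.568 = 6.5 + 17.84 = 24.34.

24.34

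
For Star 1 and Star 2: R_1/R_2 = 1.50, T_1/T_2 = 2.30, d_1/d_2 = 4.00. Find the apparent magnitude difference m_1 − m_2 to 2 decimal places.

-1.49

L_1/L_2 = (1.50)²(2.30)⁴ = 62.96.
F_1/F_2 = (L_1/L_2)/(d_1/d_2)² = 62.96/16.00 = 3.935.
m_1 − m_2 = −2.5 log₁₀(3.935) = -1.49.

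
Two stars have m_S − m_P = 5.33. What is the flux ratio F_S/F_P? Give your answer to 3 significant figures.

F_S/F_P = 10^(−(m_S − m_P)/2.5) = 10^(-5.33/2.5) = 10^-2.132 = 0.007379.

0.00738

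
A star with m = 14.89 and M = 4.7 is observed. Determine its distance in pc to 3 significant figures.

1.09×10^3 pc

m − M = 5 log₁₀(d/10 pc)
14.89 − (4.7) = 10.19 = 5 log₁₀(d/10)
d = 10 × 10^(10.19/5) = 10 × 10^2.038 = 1091 pc.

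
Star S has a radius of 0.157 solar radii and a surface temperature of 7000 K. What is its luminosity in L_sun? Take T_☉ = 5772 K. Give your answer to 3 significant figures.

L/L_☉ = (R/R_☉)² (T/T_☉)⁴ = (0.157)² × (7000/5772)⁴
       = 0.02465 × (1.213)⁴ = 0.02465 × 2.163 = 0.05332.

0.0533 L_sun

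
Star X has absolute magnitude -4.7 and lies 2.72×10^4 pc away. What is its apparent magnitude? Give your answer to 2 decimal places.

12.47

m = M + 5 log₁₀(d/10 pc) = -4.7 + 5 log₁₀(2.72×10^4/10)
  = -4.7 + 5 × 3.435 = -4.7 + 17.17 = 12.47.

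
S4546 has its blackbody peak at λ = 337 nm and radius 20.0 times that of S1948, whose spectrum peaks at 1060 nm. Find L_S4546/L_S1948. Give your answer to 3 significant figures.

Wien's law gives T ∝ 1/λ_max, so T_S4546/T_S1948 = λ_S1948/λ_S4546 = 1060/337 = 3.145.
Then L ∝ R²T⁴ gives L_S4546/L_S1948 = (20.0)² × (3.145)⁴ = 400.0 × 97.88 = 3.915×10^4.

3.92×10^4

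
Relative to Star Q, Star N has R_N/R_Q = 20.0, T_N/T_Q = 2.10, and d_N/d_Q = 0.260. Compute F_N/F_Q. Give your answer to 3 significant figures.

1.15×10^5

L_N/L_Q = (R_N/R_Q)²(T_N/T_Q)⁴ = (20.0)² × (2.10)⁴ = 7779.
F_N/F_Q = (L_N/L_Q)/(d_N/d_Q)² = 7779 / (0.260)² = 1.151×10^5.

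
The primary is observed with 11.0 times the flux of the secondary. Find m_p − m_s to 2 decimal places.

-2.60

m_p − m_s = −2.5 log₁₀(F_p/F_s) = −2.5 log₁₀(11.0) = −2.5 × (1.041) = -2.603.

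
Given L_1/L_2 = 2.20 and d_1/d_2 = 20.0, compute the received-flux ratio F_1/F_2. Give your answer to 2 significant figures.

0.0055

F = L/(4πd²), so F_1/F_2 = (L_1/L_2) / (d_1/d_2)²
= 2.20 / (20.0)² = 2.20 / 400.0 = 0.005500.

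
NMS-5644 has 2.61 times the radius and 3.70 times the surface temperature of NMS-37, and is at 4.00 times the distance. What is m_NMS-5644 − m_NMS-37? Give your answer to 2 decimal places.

-4.75

L_NMS-5644/L_NMS-37 = (2.61)²(3.70)⁴ = 1277.
F_NMS-5644/F_NMS-37 = (L_NMS-5644/L_NMS-37)/(d_NMS-5644/d_NMS-37)² = 1277/16.00 = 79.79.
m_NMS-5644 − m_NMS-37 = −2.5 log₁₀(79.79) = -4.75.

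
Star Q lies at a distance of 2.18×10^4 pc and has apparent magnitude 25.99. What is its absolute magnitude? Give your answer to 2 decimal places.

9.30

M = m − 5 log₁₀(d/10 pc) = 25.99 − 5 log₁₀(2.18×10^4/10)
  = 25.99 − 5 × 3.338 = 25.99 − 16.69 = 9.30.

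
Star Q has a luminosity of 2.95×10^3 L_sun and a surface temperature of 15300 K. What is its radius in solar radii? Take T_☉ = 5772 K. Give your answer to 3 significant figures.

R/R_☉ = √(L/L_☉) / (T/T_☉)² = √(2.95×10^3) / (2.651)²
       = 54.31 / 7.026 = 7.730.

7.73 solar radii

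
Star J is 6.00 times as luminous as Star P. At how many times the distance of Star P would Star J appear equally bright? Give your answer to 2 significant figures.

Equal flux requires L_J/d_J² = L_P/d_P², so d_J/d_P = √(L_J/L_P)
= √(6.00) = 2.449.

2.4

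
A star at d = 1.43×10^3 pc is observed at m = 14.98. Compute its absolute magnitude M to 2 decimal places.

4.20

M = m − 5 log₁₀(d/10 pc) = 14.98 − 5 log₁₀(1.43×10^3/10)
  = 14.98 − 5 × 2.155 = 14.98 − 10.78 = 4.20.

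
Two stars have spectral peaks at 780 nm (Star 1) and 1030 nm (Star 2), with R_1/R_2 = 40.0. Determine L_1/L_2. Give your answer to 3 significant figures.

4.87×10^3

Wien's law gives T ∝ 1/λ_max, so T_1/T_2 = λ_2/λ_1 = 1030/780 = 1.321.
Then L ∝ R²T⁴ gives L_1/L_2 = (40.0)² × (1.321)⁴ = 1600 × 3.041 = 4865.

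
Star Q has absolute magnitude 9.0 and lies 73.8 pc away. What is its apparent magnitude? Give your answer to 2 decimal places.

13.34

m = M + 5 log₁₀(d/10 pc) = 9.0 + 5 log₁₀(73.8/10)
  = 9.0 + 5 × 0.868 = 9.0 + 4.34 = 13.34.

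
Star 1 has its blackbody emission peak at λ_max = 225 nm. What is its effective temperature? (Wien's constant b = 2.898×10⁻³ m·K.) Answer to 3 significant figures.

1.29×10^4 K

T = b/λ_max = 2.898×10⁻³ / (225×10⁻⁹) = 1.288×10^4 K.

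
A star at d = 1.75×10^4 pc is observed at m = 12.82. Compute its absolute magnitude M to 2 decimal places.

-3.40

M = m − 5 log₁₀(d/10 pc) = 12.82 − 5 log₁₀(1.75×10^4/10)
  = 12.82 − 5 × 3.243 = 12.82 − 16.22 = -3.40.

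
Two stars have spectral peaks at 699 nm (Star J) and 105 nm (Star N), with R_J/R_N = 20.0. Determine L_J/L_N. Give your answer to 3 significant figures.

Wien's law gives T ∝ 1/λ_max, so T_J/T_N = λ_N/λ_J = 105/699 = 0.1502.
Then L ∝ R²T⁴ gives L_J/L_N = (20.0)² × (0.1502)⁴ = 400.0 × 5.092×10^-4 = 0.2037.

0.204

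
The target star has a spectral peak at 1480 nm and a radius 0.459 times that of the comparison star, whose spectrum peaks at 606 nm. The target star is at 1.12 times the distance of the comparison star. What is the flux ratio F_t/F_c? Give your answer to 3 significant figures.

0.00472

Wien's law: T_t/T_c = λ_c/λ_t = 606/1480 = 0.4095.
L_t/L_c = (R_t/R_c)²(T_t/T_c)⁴ = (0.459)²(0.4095)⁴ = 0.005922.
F_t/F_c = (L_t/L_c)/(d_t/d_c)² = 0.005922/(1.12)² = 0.004721.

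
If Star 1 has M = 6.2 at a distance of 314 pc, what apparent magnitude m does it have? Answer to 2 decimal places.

13.68

m = M + 5 log₁₀(d/10 pc) = 6.2 + 5 log₁₀(314/10)
  = 6.2 + 5 × 1.497 = 6.2 + 7.48 = 13.68.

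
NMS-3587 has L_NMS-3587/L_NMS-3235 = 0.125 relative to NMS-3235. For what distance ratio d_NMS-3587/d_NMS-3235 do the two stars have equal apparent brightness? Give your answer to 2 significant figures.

0.35

Equal flux requires L_NMS-3587/d_NMS-3587² = L_NMS-3235/d_NMS-3235², so d_NMS-3587/d_NMS-3235 = √(L_NMS-3587/L_NMS-3235)
= √(0.125) = 0.3536.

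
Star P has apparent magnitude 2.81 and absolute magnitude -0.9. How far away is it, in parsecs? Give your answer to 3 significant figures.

55.2 pc

m − M = 5 log₁₀(d/10 pc)
2.81 − (-0.9) = 3.71 = 5 log₁₀(d/10)
d = 10 × 10^(3.71/5) = 10 × 10^0.742 = 55.21 pc.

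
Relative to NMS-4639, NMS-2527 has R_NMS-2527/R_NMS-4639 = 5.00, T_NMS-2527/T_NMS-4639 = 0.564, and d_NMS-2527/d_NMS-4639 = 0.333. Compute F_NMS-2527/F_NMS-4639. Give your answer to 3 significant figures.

22.8

L_NMS-2527/L_NMS-4639 = (R_NMS-2527/R_NMS-4639)²(T_NMS-2527/T_NMS-4639)⁴ = (5.00)² × (0.564)⁴ = 2.530.
F_NMS-2527/F_NMS-4639 = (L_NMS-2527/L_NMS-4639)/(d_NMS-2527/d_NMS-4639)² = 2.530 / (0.333)² = 22.81.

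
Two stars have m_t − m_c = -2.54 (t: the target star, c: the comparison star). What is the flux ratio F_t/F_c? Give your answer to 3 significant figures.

F_t/F_c = 10^(−(m_t − m_c)/2.5) = 10^(2.54/2.5) = 10^1.016 = 10.38.

10.4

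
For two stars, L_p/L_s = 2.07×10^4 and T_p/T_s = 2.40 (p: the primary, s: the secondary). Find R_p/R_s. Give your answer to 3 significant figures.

L ∝ R²T⁴ gives R ∝ √L / T², so
R_p/R_s = √(2.07×10^4) / (2.40)² = 143.9 / 5.760 = 24.98.

25.0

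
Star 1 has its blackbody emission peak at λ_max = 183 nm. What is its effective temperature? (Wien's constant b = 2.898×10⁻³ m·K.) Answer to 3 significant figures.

1.58×10^4 K

T = b/λ_max = 2.898×10⁻³ / (183×10⁻⁹) = 1.584×10^4 K.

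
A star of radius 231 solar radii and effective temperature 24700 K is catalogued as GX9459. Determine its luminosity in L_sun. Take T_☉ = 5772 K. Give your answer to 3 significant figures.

1.79×10^7 L_sun

L/L_☉ = (R/R_☉)² (T/T_☉)⁴ = (231)² × (24700/5772)⁴
       = 5.336×10^4 × (4.279)⁴ = 5.336×10^4 × 335.3 = 1.789×10^7.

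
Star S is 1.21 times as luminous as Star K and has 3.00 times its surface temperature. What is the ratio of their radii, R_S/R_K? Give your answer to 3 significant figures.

L ∝ R²T⁴ gives R ∝ √L / T², so
R_S/R_K = √(1.21) / (3.00)² = 1.100 / 9.000 = 0.1222.

0.122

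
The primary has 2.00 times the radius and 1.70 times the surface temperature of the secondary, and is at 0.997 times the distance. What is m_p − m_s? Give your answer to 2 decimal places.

-3.82

L_p/L_s = (2.00)²(1.70)⁴ = 33.41.
F_p/F_s = (L_p/L_s)/(d_p/d_s)² = 33.41/0.9940 = 33.61.
m_p − m_s = −2.5 log₁₀(33.61) = -3.82.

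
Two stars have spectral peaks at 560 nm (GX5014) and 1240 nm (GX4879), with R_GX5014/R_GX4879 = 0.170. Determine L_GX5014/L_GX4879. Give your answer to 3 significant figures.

Wien's law gives T ∝ 1/λ_max, so T_GX5014/T_GX4879 = λ_GX4879/λ_GX5014 = 1240/560 = 2.214.
Then L ∝ R²T⁴ gives L_GX5014/L_GX4879 = (0.170)² × (2.214)⁴ = 0.02890 × 24.04 = 0.6948.

0.695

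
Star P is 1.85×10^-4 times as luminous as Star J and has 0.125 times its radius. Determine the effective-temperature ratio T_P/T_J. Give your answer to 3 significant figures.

0.330

L ∝ R²T⁴ gives T ∝ (L/R²)^(1/4), so
T_P/T_J = (1.85×10^-4 / 0.125²)^(1/4) = (0.01184)^(1/4) = 0.3299.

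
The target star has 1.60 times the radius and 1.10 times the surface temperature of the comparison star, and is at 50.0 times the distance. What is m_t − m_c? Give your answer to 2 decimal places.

7.06

L_t/L_c = (1.60)²(1.10)⁴ = 3.748.
F_t/F_c = (L_t/L_c)/(d_t/d_c)² = 3.748/2500 = 0.001499.
m_t − m_c = −2.5 log₁₀(0.001499) = 7.06.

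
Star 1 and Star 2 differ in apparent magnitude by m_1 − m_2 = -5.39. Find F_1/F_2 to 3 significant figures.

143

F_1/F_2 = 10^(−(m_1 − m_2)/2.5) = 10^(5.39/2.5) = 10^2.156 = 143.2.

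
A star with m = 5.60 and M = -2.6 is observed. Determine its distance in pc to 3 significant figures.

437 pc

m − M = 5 log₁₀(d/10 pc)
5.60 − (-2.6) = 8.20 = 5 log₁₀(d/10)
d = 10 × 10^(8.20/5) = 10 × 10^1.640 = 436.5 pc.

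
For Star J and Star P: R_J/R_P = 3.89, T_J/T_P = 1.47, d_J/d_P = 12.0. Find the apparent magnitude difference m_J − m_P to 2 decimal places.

L_J/L_P = (3.89)²(1.47)⁴ = 70.66.
F_J/F_P = (L_J/L_P)/(d_J/d_P)² = 70.66/144.0 = 0.4907.
m_J − m_P = −2.5 log₁₀(0.4907) = 0.77.

0.77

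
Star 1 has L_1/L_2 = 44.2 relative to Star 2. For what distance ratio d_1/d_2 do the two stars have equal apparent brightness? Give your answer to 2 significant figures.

6.6

Equal flux requires L_1/d_1² = L_2/d_2², so d_1/d_2 = √(L_1/L_2)
= √(44.2) = 6.648.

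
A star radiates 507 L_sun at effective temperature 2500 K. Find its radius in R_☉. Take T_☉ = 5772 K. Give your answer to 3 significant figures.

120 R_☉

R/R_☉ = √(L/L_☉) / (T/T_☉)² = √(507) / (0.4331)²
       = 22.52 / 0.1876 = 120.0.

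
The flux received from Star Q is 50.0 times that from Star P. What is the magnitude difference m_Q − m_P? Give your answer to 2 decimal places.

m_Q − m_P = −2.5 log₁₀(F_Q/F_P) = −2.5 log₁₀(50.0) = −2.5 × (1.699) = -4.247.

-4.25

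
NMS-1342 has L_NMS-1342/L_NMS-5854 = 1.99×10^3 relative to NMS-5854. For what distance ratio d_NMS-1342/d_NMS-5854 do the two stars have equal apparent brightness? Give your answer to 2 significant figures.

Equal flux requires L_NMS-1342/d_NMS-1342² = L_NMS-5854/d_NMS-5854², so d_NMS-1342/d_NMS-5854 = √(L_NMS-1342/L_NMS-5854)
= √(1.99×10^3) = 44.61.

45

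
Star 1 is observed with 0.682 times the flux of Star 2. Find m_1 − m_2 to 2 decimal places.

m_1 − m_2 = −2.5 log₁₀(F_1/F_2) = −2.5 log₁₀(0.682) = −2.5 × (-0.166) = 0.416.

0.42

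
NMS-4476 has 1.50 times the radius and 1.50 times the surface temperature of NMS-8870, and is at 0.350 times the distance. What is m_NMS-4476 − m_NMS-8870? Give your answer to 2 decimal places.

L_NMS-4476/L_NMS-8870 = (1.50)²(1.50)⁴ = 11.39.
F_NMS-4476/F_NMS-8870 = (L_NMS-4476/L_NMS-8870)/(d_NMS-4476/d_NMS-8870)² = 11.39/0.1225 = 92.98.
m_NMS-4476 − m_NMS-8870 = −2.5 log₁₀(92.98) = -4.92.

-4.92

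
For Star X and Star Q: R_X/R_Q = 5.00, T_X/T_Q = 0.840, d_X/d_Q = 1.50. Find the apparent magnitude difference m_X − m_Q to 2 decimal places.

-1.86

L_X/L_Q = (5.00)²(0.840)⁴ = 12.45.
F_X/F_Q = (L_X/L_Q)/(d_X/d_Q)² = 12.45/2.250 = 5.532.
m_X − m_Q = −2.5 log₁₀(5.532) = -1.86.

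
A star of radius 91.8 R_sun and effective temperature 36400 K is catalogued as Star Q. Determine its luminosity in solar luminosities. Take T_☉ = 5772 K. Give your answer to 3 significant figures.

1.33×10^7 solar luminosities

L/L_☉ = (R/R_☉)² (T/T_☉)⁴ = (91.8)² × (36400/5772)⁴
       = 8427 × (6.306)⁴ = 8427 × 1582 = 1.333×10^7.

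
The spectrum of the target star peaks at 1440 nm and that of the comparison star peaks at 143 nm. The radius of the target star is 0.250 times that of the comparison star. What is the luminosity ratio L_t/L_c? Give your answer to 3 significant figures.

6.08×10^-6

Wien's law gives T ∝ 1/λ_max, so T_t/T_c = λ_c/λ_t = 143/1440 = 0.09931.
Then L ∝ R²T⁴ gives L_t/L_c = (0.250)² × (0.09931)⁴ = 0.06250 × 9.725×10^-5 = 6.078×10^-6.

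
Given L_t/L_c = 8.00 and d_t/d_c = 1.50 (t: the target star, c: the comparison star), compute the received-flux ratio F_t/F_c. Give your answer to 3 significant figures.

3.56

F = L/(4πd²), so F_t/F_c = (L_t/L_c) / (d_t/d_c)²
= 8.00 / (1.50)² = 8.00 / 2.250 = 3.556.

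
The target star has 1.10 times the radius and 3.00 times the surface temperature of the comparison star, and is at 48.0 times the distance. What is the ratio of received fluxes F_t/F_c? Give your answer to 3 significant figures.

0.0425

L_t/L_c = (R_t/R_c)²(T_t/T_c)⁴ = (1.10)² × (3.00)⁴ = 98.01.
F_t/F_c = (L_t/L_c)/(d_t/d_c)² = 98.01 / (48.0)² = 0.04254.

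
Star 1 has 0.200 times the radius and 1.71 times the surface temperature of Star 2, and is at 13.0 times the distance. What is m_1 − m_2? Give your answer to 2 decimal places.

6.73

L_1/L_2 = (0.200)²(1.71)⁴ = 0.3420.
F_1/F_2 = (L_1/L_2)/(d_1/d_2)² = 0.3420/169.0 = 0.002024.
m_1 − m_2 = −2.5 log₁₀(0.002024) = 6.73.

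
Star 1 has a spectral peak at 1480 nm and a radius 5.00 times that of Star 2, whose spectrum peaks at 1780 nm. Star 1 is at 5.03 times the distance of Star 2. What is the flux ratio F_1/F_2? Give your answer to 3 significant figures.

2.07

Wien's law: T_1/T_2 = λ_2/λ_1 = 1780/1480 = 1.203.
L_1/L_2 = (R_1/R_2)²(T_1/T_2)⁴ = (5.00)²(1.203)⁴ = 52.31.
F_1/F_2 = (L_1/L_2)/(d_1/d_2)² = 52.31/(5.03)² = 2.067.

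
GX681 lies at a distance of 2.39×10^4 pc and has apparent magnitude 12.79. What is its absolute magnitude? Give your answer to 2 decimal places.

M = m − 5 log₁₀(d/10 pc) = 12.79 − 5 log₁₀(2.39×10^4/10)
  = 12.79 − 5 × 3.378 = 12.79 − 16.89 = -4.10.

-4.10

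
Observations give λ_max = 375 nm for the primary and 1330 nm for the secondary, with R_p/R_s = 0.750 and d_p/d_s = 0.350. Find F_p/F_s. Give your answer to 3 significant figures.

Wien's law: T_p/T_s = λ_s/λ_p = 1330/375 = 3.547.
L_p/L_s = (R_p/R_s)²(T_p/T_s)⁴ = (0.750)²(3.547)⁴ = 89.00.
F_p/F_s = (L_p/L_s)/(d_p/d_s)² = 89.00/(0.350)² = 726.6.

727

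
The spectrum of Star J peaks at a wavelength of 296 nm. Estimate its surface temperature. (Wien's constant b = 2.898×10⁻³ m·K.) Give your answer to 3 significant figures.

9.79×10^3 K

T = b/λ_max = 2.898×10⁻³ / (296×10⁻⁹) = 9791 K.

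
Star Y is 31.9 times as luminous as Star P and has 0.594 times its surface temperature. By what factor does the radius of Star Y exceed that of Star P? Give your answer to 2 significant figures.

16

L ∝ R²T⁴ gives R ∝ √L / T², so
R_Y/R_P = √(31.9) / (0.594)² = 5.648 / 0.3528 = 16.01.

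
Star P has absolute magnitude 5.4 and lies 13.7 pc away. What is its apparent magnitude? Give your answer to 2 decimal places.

m = M + 5 log₁₀(d/10 pc) = 5.4 + 5 log₁₀(13.7/10)
  = 5.4 + 5 × 0.137 = 5.4 + 0.68 = 6.08.

6.08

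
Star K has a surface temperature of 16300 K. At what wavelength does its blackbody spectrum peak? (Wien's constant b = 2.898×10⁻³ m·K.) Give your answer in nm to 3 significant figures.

178 nm

λ_max = b/T = 2.898×10⁻³ / 16300 = 1.78×10^-7 m = 177.8 nm.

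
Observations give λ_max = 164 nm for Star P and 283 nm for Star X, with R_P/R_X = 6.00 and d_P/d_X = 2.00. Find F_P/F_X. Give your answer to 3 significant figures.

79.8

Wien's law: T_P/T_X = λ_X/λ_P = 283/164 = 1.726.
L_P/L_X = (R_P/R_X)²(T_P/T_X)⁴ = (6.00)²(1.726)⁴ = 319.2.
F_P/F_X = (L_P/L_X)/(d_P/d_X)² = 319.2/(2.00)² = 79.80.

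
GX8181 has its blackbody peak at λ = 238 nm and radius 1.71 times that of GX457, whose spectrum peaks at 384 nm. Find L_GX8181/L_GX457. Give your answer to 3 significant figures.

Wien's law gives T ∝ 1/λ_max, so T_GX8181/T_GX457 = λ_GX457/λ_GX8181 = 384/238 = 1.613.
Then L ∝ R²T⁴ gives L_GX8181/L_GX457 = (1.71)² × (1.613)⁴ = 2.924 × 6.777 = 19.82.

19.8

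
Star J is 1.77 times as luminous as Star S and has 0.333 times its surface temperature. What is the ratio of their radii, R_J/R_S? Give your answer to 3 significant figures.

12.0

L ∝ R²T⁴ gives R ∝ √L / T², so
R_J/R_S = √(1.77) / (0.333)² = 1.330 / 0.1109 = 12.00.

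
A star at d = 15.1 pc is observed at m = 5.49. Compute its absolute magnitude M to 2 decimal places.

4.60

M = m − 5 log₁₀(d/10 pc) = 5.49 − 5 log₁₀(15.1/10)
  = 5.49 − 5 × 0.179 = 5.49 − 0.89 = 4.60.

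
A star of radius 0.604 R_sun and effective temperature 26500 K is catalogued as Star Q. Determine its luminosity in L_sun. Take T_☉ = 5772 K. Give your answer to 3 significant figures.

L/L_☉ = (R/R_☉)² (T/T_☉)⁴ = (0.604)² × (26500/5772)⁴
       = 0.3648 × (4.591)⁴ = 0.3648 × 444.3 = 162.1.

162 L_sun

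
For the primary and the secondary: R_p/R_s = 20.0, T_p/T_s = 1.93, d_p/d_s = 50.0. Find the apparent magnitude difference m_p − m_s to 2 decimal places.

-0.87

L_p/L_s = (20.0)²(1.93)⁴ = 5550.
F_p/F_s = (L_p/L_s)/(d_p/d_s)² = 5550/2500 = 2.220.
m_p − m_s = −2.5 log₁₀(2.220) = -0.87.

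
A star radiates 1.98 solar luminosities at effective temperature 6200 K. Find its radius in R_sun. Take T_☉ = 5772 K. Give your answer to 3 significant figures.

R/R_☉ = √(L/L_☉) / (T/T_☉)² = √(1.98) / (1.074)²
       = 1.407 / 1.154 = 1.220.

1.22 R_sun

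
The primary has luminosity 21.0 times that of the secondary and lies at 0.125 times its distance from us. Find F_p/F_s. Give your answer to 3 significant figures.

F = L/(4πd²), so F_p/F_s = (L_p/L_s) / (d_p/d_s)²
= 21.0 / (0.125)² = 21.0 / 0.01562 = 1344.

1.34×10^3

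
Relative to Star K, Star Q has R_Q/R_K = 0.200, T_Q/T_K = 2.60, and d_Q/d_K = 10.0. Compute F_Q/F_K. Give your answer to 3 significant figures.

0.0183

L_Q/L_K = (R_Q/R_K)²(T_Q/T_K)⁴ = (0.200)² × (2.60)⁴ = 1.828.
F_Q/F_K = (L_Q/L_K)/(d_Q/d_K)² = 1.828 / (10.0)² = 0.01828.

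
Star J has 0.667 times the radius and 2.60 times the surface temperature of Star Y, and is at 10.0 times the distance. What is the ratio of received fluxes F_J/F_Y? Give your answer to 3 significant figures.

0.203

L_J/L_Y = (R_J/R_Y)²(T_J/T_Y)⁴ = (0.667)² × (2.60)⁴ = 20.33.
F_J/F_Y = (L_J/L_Y)/(d_J/d_Y)² = 20.33 / (10.0)² = 0.2033.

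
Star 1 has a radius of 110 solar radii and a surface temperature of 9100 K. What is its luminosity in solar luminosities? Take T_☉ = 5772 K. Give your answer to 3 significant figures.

L/L_☉ = (R/R_☉)² (T/T_☉)⁴ = (110)² × (9100/5772)⁴
       = 1.210×10^4 × (1.577)⁴ = 1.210×10^4 × 6.178 = 7.476×10^4.

7.48×10^4 solar luminosities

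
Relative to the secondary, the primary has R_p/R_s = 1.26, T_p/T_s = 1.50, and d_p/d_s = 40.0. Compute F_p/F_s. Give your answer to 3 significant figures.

0.00502

L_p/L_s = (R_p/R_s)²(T_p/T_s)⁴ = (1.26)² × (1.50)⁴ = 8.037.
F_p/F_s = (L_p/L_s)/(d_p/d_s)² = 8.037 / (40.0)² = 0.005023.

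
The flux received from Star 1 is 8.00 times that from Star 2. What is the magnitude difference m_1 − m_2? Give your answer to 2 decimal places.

m_1 − m_2 = −2.5 log₁₀(F_1/F_2) = −2.5 log₁₀(8.00) = −2.5 × (0.903) = -2.258.

-2.26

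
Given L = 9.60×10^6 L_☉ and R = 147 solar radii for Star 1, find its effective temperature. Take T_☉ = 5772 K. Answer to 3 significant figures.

2.65×10^4 K

T/T_☉ = (L/L_☉)^(1/4) / (R/R_☉)^(1/2)
T = 5772 × (9.60×10^6)^(1/4) / √(147) = 5772 × 55.66 / 12.12 = 2.650×10^4 K.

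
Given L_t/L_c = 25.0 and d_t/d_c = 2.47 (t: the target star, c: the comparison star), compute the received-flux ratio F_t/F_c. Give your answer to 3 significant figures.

4.10

F = L/(4πd²), so F_t/F_c = (L_t/L_c) / (d_t/d_c)²
= 25.0 / (2.47)² = 25.0 / 6.101 = 4.098.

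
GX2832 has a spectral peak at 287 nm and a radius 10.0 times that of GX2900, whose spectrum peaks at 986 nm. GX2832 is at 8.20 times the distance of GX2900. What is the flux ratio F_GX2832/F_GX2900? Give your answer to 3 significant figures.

207

Wien's law: T_GX2832/T_GX2900 = λ_GX2900/λ_GX2832 = 986/287 = 3.436.
L_GX2832/L_GX2900 = (R_GX2832/R_GX2900)²(T_GX2832/T_GX2900)⁴ = (10.0)²(3.436)⁴ = 1.393×10^4.
F_GX2832/F_GX2900 = (L_GX2832/L_GX2900)/(d_GX2832/d_GX2900)² = 1.393×10^4/(8.20)² = 207.2.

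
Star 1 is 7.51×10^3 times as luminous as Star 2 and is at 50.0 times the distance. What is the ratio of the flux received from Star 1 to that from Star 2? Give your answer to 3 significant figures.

F = L/(4πd²), so F_1/F_2 = (L_1/L_2) / (d_1/d_2)²
= 7.51×10^3 / (50.0)² = 7.51×10^3 / 2500 = 3.004.

3.00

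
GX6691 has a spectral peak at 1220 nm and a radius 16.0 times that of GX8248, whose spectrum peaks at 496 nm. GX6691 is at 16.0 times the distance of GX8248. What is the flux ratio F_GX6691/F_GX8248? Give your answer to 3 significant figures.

0.0273

Wien's law: T_GX6691/T_GX8248 = λ_GX8248/λ_GX6691 = 496/1220 = 0.4066.
L_GX6691/L_GX8248 = (R_GX6691/R_GX8248)²(T_GX6691/T_GX8248)⁴ = (16.0)²(0.4066)⁴ = 6.994.
F_GX6691/F_GX8248 = (L_GX6691/L_GX8248)/(d_GX6691/d_GX8248)² = 6.994/(16.0)² = 0.02732.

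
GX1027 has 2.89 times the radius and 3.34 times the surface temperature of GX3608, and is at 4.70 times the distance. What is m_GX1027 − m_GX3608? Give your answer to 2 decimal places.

-4.18

L_GX1027/L_GX3608 = (2.89)²(3.34)⁴ = 1039.
F_GX1027/F_GX3608 = (L_GX1027/L_GX3608)/(d_GX1027/d_GX3608)² = 1039/22.09 = 47.05.
m_GX1027 − m_GX3608 = −2.5 log₁₀(47.05) = -4.18.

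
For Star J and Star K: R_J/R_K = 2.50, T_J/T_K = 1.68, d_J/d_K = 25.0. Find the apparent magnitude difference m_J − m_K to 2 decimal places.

L_J/L_K = (2.50)²(1.68)⁴ = 49.79.
F_J/F_K = (L_J/L_K)/(d_J/d_K)² = 49.79/625.0 = 0.07966.
m_J − m_K = −2.5 log₁₀(0.07966) = 2.75.

2.75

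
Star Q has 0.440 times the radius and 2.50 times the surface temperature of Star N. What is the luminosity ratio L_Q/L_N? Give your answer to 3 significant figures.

From the Stefan–Boltzmann law, L ∝ R²T⁴, so
L_Q/L_N = (R_Q/R_N)² (T_Q/T_N)⁴ = (0.440)² × (2.50)⁴ = 0.1936 × 39.06 = 7.562.

7.56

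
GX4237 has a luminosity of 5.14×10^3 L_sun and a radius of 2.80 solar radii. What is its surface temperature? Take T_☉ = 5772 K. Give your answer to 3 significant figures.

2.92×10^4 K

T/T_☉ = (L/L_☉)^(1/4) / (R/R_☉)^(1/2)
T = 5772 × (5.14×10^3)^(1/4) / √(2.80) = 5772 × 8.467 / 1.673 = 2.921×10^4 K.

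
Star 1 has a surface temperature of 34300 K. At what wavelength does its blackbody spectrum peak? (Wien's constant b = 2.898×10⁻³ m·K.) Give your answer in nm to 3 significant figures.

84.5 nm

λ_max = b/T = 2.898×10⁻³ / 34300 = 8.45×10^-8 m = 84.49 nm.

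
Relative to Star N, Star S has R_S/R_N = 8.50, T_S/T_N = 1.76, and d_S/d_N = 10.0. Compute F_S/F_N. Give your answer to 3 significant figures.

L_S/L_N = (R_S/R_N)²(T_S/T_N)⁴ = (8.50)² × (1.76)⁴ = 693.2.
F_S/F_N = (L_S/L_N)/(d_S/d_N)² = 693.2 / (10.0)² = 6.932.

6.93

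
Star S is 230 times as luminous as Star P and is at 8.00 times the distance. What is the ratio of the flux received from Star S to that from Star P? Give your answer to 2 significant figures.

F = L/(4πd²), so F_S/F_P = (L_S/L_P) / (d_S/d_P)²
= 230 / (8.00)² = 230 / 64.00 = 3.594.

3.6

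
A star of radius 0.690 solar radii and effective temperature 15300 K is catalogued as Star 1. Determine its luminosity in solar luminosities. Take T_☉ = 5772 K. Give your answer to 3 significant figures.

23.5 solar luminosities

L/L_☉ = (R/R_☉)² (T/T_☉)⁴ = (0.690)² × (15300/5772)⁴
       = 0.4761 × (2.651)⁴ = 0.4761 × 49.37 = 23.50.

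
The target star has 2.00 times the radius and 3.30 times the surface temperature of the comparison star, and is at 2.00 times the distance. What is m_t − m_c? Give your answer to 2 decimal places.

-5.19

L_t/L_c = (2.00)²(3.30)⁴ = 474.4.
F_t/F_c = (L_t/L_c)/(d_t/d_c)² = 474.4/4.000 = 118.6.
m_t − m_c = −2.5 log₁₀(118.6) = -5.19.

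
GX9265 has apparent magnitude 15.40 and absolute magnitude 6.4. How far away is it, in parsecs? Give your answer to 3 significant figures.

631 pc

m − M = 5 log₁₀(d/10 pc)
15.40 − (6.4) = 9.00 = 5 log₁₀(d/10)
d = 10 × 10^(9.00/5) = 10 × 10^1.800 = 631.0 pc.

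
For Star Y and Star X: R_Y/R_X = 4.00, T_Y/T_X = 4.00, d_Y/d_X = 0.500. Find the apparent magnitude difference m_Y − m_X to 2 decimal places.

L_Y/L_X = (4.00)²(4.00)⁴ = 4096.
F_Y/F_X = (L_Y/L_X)/(d_Y/d_X)² = 4096/0.2500 = 1.638×10^4.
m_Y − m_X = −2.5 log₁₀(1.638×10^4) = -10.54.

-10.54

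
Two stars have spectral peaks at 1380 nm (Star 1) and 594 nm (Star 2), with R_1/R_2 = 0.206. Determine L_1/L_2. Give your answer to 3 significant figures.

0.00146

Wien's law gives T ∝ 1/λ_max, so T_1/T_2 = λ_2/λ_1 = 594/1380 = 0.4304.
Then L ∝ R²T⁴ gives L_1/L_2 = (0.206)² × (0.4304)⁴ = 0.04244 × 0.03433 = 0.001457.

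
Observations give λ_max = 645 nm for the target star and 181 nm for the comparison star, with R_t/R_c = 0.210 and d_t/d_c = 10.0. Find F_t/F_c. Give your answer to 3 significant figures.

2.73×10^-6

Wien's law: T_t/T_c = λ_c/λ_t = 181/645 = 0.2806.
L_t/L_c = (R_t/R_c)²(T_t/T_c)⁴ = (0.210)²(0.2806)⁴ = 2.735×10^-4.
F_t/F_c = (L_t/L_c)/(d_t/d_c)² = 2.735×10^-4/(10.0)² = 2.735×10^-6.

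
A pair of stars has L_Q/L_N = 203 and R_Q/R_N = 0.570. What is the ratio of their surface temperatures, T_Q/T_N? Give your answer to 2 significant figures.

5.0

L ∝ R²T⁴ gives T ∝ (L/R²)^(1/4), so
T_Q/T_N = (203 / 0.570²)^(1/4) = (624.8)^(1/4) = 5.000.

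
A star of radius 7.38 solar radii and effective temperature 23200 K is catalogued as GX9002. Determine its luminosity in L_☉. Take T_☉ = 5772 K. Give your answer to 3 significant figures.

L/L_☉ = (R/R_☉)² (T/T_☉)⁴ = (7.38)² × (23200/5772)⁴
       = 54.46 × (4.019)⁴ = 54.46 × 261.0 = 1.422×10^4.

1.42×10^4 L_☉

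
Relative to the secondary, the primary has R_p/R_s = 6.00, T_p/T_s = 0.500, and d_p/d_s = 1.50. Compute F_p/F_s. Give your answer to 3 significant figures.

1.00

L_p/L_s = (R_p/R_s)²(T_p/T_s)⁴ = (6.00)² × (0.500)⁴ = 2.250.
F_p/F_s = (L_p/L_s)/(d_p/d_s)² = 2.250 / (1.50)² = 1.000.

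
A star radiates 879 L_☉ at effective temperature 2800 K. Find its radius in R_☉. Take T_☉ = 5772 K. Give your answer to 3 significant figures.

126 R_☉

R/R_☉ = √(L/L_☉) / (T/T_☉)² = √(879) / (0.4851)²
       = 29.65 / 0.2353 = 126.0.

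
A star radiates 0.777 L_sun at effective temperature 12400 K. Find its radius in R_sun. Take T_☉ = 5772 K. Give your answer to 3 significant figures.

R/R_☉ = √(L/L_☉) / (T/T_☉)² = √(0.777) / (2.148)²
       = 0.8815 / 4.615 = 0.1910.

0.191 R_sun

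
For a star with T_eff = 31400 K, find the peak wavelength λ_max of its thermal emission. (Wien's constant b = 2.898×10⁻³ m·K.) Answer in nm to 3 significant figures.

92.3 nm

λ_max = b/T = 2.898×10⁻³ / 31400 = 9.23×10^-8 m = 92.29 nm.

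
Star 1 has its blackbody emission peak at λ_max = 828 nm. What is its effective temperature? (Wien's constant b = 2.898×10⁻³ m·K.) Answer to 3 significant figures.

T = b/λ_max = 2.898×10⁻³ / (828×10⁻⁹) = 3500 K.

3.50×10^3 K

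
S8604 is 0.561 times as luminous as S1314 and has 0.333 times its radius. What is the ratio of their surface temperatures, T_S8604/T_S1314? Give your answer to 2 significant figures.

L ∝ R²T⁴ gives T ∝ (L/R²)^(1/4), so
T_S8604/T_S1314 = (0.561 / 0.333²)^(1/4) = (5.059)^(1/4) = 1.500.

1.5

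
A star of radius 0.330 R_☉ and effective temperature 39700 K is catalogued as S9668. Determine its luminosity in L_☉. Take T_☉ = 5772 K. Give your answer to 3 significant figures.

244 L_☉

L/L_☉ = (R/R_☉)² (T/T_☉)⁴ = (0.330)² × (39700/5772)⁴
       = 0.1089 × (6.878)⁴ = 0.1089 × 2238 = 243.7.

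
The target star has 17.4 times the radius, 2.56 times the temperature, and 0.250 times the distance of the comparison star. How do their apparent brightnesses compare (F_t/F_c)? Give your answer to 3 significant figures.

L_t/L_c = (R_t/R_c)²(T_t/T_c)⁴ = (17.4)² × (2.56)⁴ = 1.300×10^4.
F_t/F_c = (L_t/L_c)/(d_t/d_c)² = 1.300×10^4 / (0.250)² = 2.081×10^5.

2.08×10^5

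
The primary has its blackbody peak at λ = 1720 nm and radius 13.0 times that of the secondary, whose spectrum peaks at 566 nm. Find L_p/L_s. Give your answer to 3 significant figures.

1.98

Wien's law gives T ∝ 1/λ_max, so T_p/T_s = λ_s/λ_p = 566/1720 = 0.3291.
Then L ∝ R²T⁴ gives L_p/L_s = (13.0)² × (0.3291)⁴ = 169.0 × 0.01173 = 1.982.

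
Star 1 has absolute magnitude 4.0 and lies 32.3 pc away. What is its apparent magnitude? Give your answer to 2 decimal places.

6.55

m = M + 5 log₁₀(d/10 pc) = 4.0 + 5 log₁₀(32.3/10)
  = 4.0 + 5 × 0.509 = 4.0 + 2.55 = 6.55.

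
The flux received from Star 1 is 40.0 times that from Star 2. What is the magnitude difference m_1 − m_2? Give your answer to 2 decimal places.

-4.01

m_1 − m_2 = −2.5 log₁₀(F_1/F_2) = −2.5 log₁₀(40.0) = −2.5 × (1.602) = -4.005.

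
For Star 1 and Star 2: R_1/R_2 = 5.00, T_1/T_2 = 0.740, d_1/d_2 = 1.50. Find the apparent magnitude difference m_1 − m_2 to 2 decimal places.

L_1/L_2 = (5.00)²(0.740)⁴ = 7.497.
F_1/F_2 = (L_1/L_2)/(d_1/d_2)² = 7.497/2.250 = 3.332.
m_1 − m_2 = −2.5 log₁₀(3.332) = -1.31.

-1.31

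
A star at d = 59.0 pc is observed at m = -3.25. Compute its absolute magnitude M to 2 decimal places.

-7.10

M = m − 5 log₁₀(d/10 pc) = -3.25 − 5 log₁₀(59.0/10)
  = -3.25 − 5 × 0.771 = -3.25 − 3.85 = -7.10.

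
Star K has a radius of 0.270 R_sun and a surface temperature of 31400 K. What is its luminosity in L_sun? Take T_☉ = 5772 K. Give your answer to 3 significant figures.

63.8 L_sun

L/L_☉ = (R/R_☉)² (T/T_☉)⁴ = (0.270)² × (31400/5772)⁴
       = 0.07290 × (5.440)⁴ = 0.07290 × 875.8 = 63.85.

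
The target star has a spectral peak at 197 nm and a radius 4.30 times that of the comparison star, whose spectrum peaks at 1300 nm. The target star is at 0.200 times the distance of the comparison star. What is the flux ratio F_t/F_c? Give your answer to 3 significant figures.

Wien's law: T_t/T_c = λ_c/λ_t = 1300/197 = 6.599.
L_t/L_c = (R_t/R_c)²(T_t/T_c)⁴ = (4.30)²(6.599)⁴ = 3.506×10^4.
F_t/F_c = (L_t/L_c)/(d_t/d_c)² = 3.506×10^4/(0.200)² = 8.766×10^5.

8.77×10^5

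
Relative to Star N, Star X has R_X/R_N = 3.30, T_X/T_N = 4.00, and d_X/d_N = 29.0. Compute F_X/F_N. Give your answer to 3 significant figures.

L_X/L_N = (R_X/R_N)²(T_X/T_N)⁴ = (3.30)² × (4.00)⁴ = 2788.
F_X/F_N = (L_X/L_N)/(d_X/d_N)² = 2788 / (29.0)² = 3.315.

3.31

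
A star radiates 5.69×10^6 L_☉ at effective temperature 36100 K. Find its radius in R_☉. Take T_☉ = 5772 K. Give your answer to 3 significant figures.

R/R_☉ = √(L/L_☉) / (T/T_☉)² = √(5.69×10^6) / (6.254)²
       = 2385 / 39.12 = 60.98.

61.0 R_☉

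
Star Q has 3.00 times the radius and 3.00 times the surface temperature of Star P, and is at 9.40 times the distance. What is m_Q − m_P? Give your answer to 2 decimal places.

L_Q/L_P = (3.00)²(3.00)⁴ = 729.0.
F_Q/F_P = (L_Q/L_P)/(d_Q/d_P)² = 729.0/88.36 = 8.250.
m_Q − m_P = −2.5 log₁₀(8.250) = -2.29.

-2.29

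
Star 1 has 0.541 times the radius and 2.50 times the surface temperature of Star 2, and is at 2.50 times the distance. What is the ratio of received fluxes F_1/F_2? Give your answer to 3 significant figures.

1.83

L_1/L_2 = (R_1/R_2)²(T_1/T_2)⁴ = (0.541)² × (2.50)⁴ = 11.43.
F_1/F_2 = (L_1/L_2)/(d_1/d_2)² = 11.43 / (2.50)² = 1.829.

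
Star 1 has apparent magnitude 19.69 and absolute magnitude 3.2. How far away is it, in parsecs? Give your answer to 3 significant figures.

m − M = 5 log₁₀(d/10 pc)
19.69 − (3.2) = 16.49 = 5 log₁₀(d/10)
d = 10 × 10^(16.49/5) = 10 × 10^3.298 = 1.986×10^4 pc.

1.99×10^4 pc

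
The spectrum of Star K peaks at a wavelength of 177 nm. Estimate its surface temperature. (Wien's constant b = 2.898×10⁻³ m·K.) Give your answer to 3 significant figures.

1.64×10^4 K

T = b/λ_max = 2.898×10⁻³ / (177×10⁻⁹) = 1.637×10^4 K.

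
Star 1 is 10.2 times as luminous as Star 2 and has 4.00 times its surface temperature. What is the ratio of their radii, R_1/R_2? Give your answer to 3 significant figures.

0.200

L ∝ R²T⁴ gives R ∝ √L / T², so
R_1/R_2 = √(10.2) / (4.00)² = 3.194 / 16.00 = 0.1996.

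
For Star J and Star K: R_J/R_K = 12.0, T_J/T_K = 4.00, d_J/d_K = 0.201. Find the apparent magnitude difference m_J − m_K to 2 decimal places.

L_J/L_K = (12.0)²(4.00)⁴ = 3.686×10^4.
F_J/F_K = (L_J/L_K)/(d_J/d_K)² = 3.686×10^4/0.04040 = 9.125×10^5.
m_J − m_K = −2.5 log₁₀(9.125×10^5) = -14.90.

-14.90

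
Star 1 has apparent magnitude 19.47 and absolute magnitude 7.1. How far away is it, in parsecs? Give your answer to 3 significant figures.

m − M = 5 log₁₀(d/10 pc)
19.47 − (7.1) = 12.37 = 5 log₁₀(d/10)
d = 10 × 10^(12.37/5) = 10 × 10^2.474 = 2979 pc.

2.98×10^3 pc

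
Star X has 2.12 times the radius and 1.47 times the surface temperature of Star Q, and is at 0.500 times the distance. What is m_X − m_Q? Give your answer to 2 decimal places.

-4.81

L_X/L_Q = (2.12)²(1.47)⁴ = 20.99.
F_X/F_Q = (L_X/L_Q)/(d_X/d_Q)² = 20.99/0.2500 = 83.95.
m_X − m_Q = −2.5 log₁₀(83.95) = -4.81.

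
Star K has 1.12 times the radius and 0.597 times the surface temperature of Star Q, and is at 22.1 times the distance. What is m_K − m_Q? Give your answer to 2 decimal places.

8.72

L_K/L_Q = (1.12)²(0.597)⁴ = 0.1593.
F_K/F_Q = (L_K/L_Q)/(d_K/d_Q)² = 0.1593/488.4 = 3.262×10^-4.
m_K − m_Q = −2.5 log₁₀(3.262×10^-4) = 8.72.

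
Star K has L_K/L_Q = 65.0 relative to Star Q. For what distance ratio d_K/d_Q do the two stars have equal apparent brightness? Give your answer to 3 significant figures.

Equal flux requires L_K/d_K² = L_Q/d_Q², so d_K/d_Q = √(L_K/L_Q)
= √(65.0) = 8.062.

8.06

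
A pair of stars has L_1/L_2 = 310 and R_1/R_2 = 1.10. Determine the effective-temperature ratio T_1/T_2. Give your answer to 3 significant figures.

4.00

L ∝ R²T⁴ gives T ∝ (L/R²)^(1/4), so
T_1/T_2 = (310 / 1.10²)^(1/4) = (256.2)^(1/4) = 4.001.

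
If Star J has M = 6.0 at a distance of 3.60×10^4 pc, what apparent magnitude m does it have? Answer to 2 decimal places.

23.78

m = M + 5 log₁₀(d/10 pc) = 6.0 + 5 log₁₀(3.60×10^4/10)
  = 6.0 + 5 × 3.556 = 6.0 + 17.78 = 23.78.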